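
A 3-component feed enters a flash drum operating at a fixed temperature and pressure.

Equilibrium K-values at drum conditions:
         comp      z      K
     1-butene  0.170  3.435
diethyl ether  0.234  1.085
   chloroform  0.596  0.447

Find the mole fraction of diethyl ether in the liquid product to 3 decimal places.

Iterate (Newton) starting at β = 0.54:
  β = 0.540: g = -0.2721, g' = -0.560 → β = 0.054
  β = 0.054: g = 0.0456, g' = -0.982 → β = 0.101
  β = 0.101: g = 0.0031, g' = -0.856 → β = 0.104
Converged at β = 0.104.
Compositions from xᵢ = zᵢ/(1+β(Kᵢ−1)), yᵢ = Kᵢxᵢ:
  1-butene: x = 0.136, y = 0.466
  diethyl ether: x = 0.232, y = 0.252
  chloroform: x = 0.633, y = 0.283

x_diethyl ether = 0.232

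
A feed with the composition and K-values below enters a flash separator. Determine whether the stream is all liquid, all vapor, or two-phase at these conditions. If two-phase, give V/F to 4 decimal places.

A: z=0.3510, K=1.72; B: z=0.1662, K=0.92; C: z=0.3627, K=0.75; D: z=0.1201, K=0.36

ΣzᵢKᵢ = 1.0719; Σzᵢ/Kᵢ = 1.2019.
Both exceed 1, so a two-phase solution exists.
Rachford–Rice: g(ψ) = Σ zᵢ(Kᵢ−1)/(1+ψ(Kᵢ−1)) = 0.
Newton iteration, ψ⁰ = 0.51:
  ψ = 0.5100: g = -0.04705, g' = -0.2367 → ψ = 0.3112
  ψ = 0.3112: g = -0.00148, g' = -0.2259 → ψ = 0.3046
Converged at ψ = 0.3046.

two-phase, V/F = 0.3046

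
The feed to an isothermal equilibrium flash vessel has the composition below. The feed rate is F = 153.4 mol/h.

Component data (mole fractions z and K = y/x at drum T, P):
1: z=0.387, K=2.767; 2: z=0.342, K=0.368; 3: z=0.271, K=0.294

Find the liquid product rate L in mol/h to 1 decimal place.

Rachford–Rice: g(β) = Σ zᵢ(Kᵢ−1)/(1+β(Kᵢ−1)) = 0.
Check two-phase: ΣzᵢKᵢ = 1.276 > 1 and Σzᵢ/Kᵢ = 1.991 > 1, so g(0) = 0.276 > 0 and g(1) = -0.991 < 0.
Newton iteration, β⁰ = 0.32:
  β = 0.320: g = -0.0813, g' = -0.933 → β = 0.233
  β = 0.233: g = 0.0020, g' = -0.988 → β = 0.235
Converged at β = 0.235.
Then V = β·F = 0.2350·153.4 = 36.0 mol/h and L = F − V = 117.4 mol/h.

L = 117.4 mol/h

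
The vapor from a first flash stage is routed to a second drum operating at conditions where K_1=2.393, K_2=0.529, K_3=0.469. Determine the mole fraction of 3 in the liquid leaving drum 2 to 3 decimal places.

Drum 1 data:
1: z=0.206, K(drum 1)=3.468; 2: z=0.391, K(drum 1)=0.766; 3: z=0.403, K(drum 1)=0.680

Drum 1:
Material balance + equilibrium reduce to Σ zᵢ(Kᵢ−1)/(1+ψ₁(Kᵢ−1)) = 0.
Check two-phase: ΣzᵢKᵢ = 1.288 > 1 and Σzᵢ/Kᵢ = 1.162 > 1, so g(0) = 0.288 > 0 and g(1) = -0.162 < 0.
Newton–Raphson from ψ₁ = 0.53:
  ψ₁ = 0.530: g = -0.0395, g' = -0.323 → ψ₁ = 0.408
  ψ₁ = 0.408: g = 0.0039, g' = -0.392 → ψ₁ = 0.418
Converged at ψ₁ = 0.418.
Drum-1 compositions:
  1: x = 0.101, y = 0.352
  2: x = 0.433, y = 0.332
  3: x = 0.465, y = 0.316
Drum-2 feed = drum-1 vapor: z₂ = (0.3517, 0.3320, 0.3163).
Drum 2:
Material balance + equilibrium reduce to Σ zᵢ(Kᵢ−1)/(1+ψ₂(Kᵢ−1)) = 0.
Check two-phase: ΣzᵢKᵢ = 1.166 > 1 and Σzᵢ/Kᵢ = 1.449 > 1, so g(0) = 0.166 > 0 and g(1) = -0.449 < 0.
Newton–Raphson from ψ₂ = 0.5:
  ψ₂ = 0.500: g = -0.1444, g' = -0.528 → ψ₂ = 0.227
  ψ₂ = 0.227: g = 0.0063, g' = -0.602 → ψ₂ = 0.237
Converged at ψ₂ = 0.237.
  1: x = 0.264, y = 0.633
  2: x = 0.374, y = 0.198
  3: x = 0.362, y = 0.170

x_3 (drum 2) = 0.362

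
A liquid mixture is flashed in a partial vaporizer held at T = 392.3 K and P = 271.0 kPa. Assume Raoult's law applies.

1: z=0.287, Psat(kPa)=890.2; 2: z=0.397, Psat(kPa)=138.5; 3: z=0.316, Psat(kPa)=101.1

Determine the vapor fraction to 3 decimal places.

ψ = 0.209

Raoult's law: Kᵢ = Pᵢˢᵃᵗ/P = Pᵢˢᵃᵗ/271.0.
  K_1 = 890.2/271.0 = 3.28487, K_2 = 138.5/271.0 = 0.51107, K_3 = 101.1/271.0 = 0.37306
Material balance + equilibrium reduce to Σ zᵢ(Kᵢ−1)/(1+ψ(Kᵢ−1)) = 0.
Check two-phase: ΣzᵢKᵢ = 1.264 > 1 and Σzᵢ/Kᵢ = 1.711 > 1, so g(0) = 0.264 > 0 and g(1) = -0.711 < 0.
Iterate (Newton) starting at ψ = 0.7:
  ψ = 0.700: g = -0.3959, g' = -0.836 → ψ = 0.226
  ψ = 0.226: g = -0.0168, g' = -0.940 → ψ = 0.208
  ψ = 0.208: g = 0.0003, g' = -0.970 → ψ = 0.209
Converged at ψ = 0.209.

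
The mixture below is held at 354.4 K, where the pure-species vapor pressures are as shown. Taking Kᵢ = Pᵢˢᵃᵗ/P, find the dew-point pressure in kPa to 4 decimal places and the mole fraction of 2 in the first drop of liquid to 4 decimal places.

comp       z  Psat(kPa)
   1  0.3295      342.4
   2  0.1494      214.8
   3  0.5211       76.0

Pdew = 117.4476 kPa, x_2 = 0.0817

At the dew point ψ → 1, so Σzᵢ/Kᵢ = 1 with Kᵢ = Pᵢˢᵃᵗ/P ⇒ 1/P = Σzᵢ/Pᵢˢᵃᵗ.
1/P = 0.3295/342.4 + 0.1494/214.8 + 0.5211/76.0 = 0.0085144 ⇒ P = 117.4476 kPa
xᵢ = zᵢP/Pᵢˢᵃᵗ ⇒ x_2 = 0.1494·117.4476/214.8 = 0.0817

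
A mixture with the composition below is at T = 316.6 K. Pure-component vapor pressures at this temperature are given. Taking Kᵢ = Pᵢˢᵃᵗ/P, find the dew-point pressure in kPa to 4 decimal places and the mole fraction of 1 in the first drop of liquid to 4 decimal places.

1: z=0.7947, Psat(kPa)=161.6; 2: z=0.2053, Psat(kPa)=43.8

At the dew point ψ → 1, so Σzᵢ/Kᵢ = 1 with Kᵢ = Pᵢˢᵃᵗ/P ⇒ 1/P = Σzᵢ/Pᵢˢᵃᵗ.
1/P = 0.7947/161.6 + 0.2053/43.8 = 0.0096049 ⇒ P = 104.1134 kPa
xᵢ = zᵢP/Pᵢˢᵃᵗ ⇒ x_1 = 0.7947·104.1134/161.6 = 0.5120

Pdew = 104.1134 kPa, x_1 = 0.5120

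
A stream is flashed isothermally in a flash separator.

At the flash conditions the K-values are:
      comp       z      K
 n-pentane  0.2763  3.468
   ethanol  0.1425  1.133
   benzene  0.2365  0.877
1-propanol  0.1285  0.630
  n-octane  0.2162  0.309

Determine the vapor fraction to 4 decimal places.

Rachford–Rice: g(ψ) = Σ zᵢ(Kᵢ−1)/(1+ψ(Kᵢ−1)) = 0.
g(0) = ΣzᵢKᵢ − 1 = 0.4748 and g(1) = 1 − Σzᵢ/Kᵢ = -0.3788, so a root lies in (0, 1).
Newton iteration, ψ⁰ = 0.54:
  ψ = 0.5400: g = -0.01889, g' = -0.6058 → ψ = 0.5088
  ψ = 0.5088: g = 0.00004, g' = -0.6093 → ψ = 0.5089
Converged at ψ = 0.5089.

ψ = 0.5089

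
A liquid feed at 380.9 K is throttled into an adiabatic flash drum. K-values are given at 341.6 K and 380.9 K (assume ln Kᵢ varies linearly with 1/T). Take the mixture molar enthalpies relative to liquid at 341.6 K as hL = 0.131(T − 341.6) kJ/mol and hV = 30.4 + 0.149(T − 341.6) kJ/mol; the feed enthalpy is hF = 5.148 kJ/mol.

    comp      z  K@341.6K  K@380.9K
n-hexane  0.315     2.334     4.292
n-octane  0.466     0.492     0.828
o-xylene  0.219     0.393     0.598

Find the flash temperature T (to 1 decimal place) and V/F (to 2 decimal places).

Adiabatic flash: solve Rachford–Rice at each trial T, then check hF = ψ·hV(T) + (1−ψ)·hL(T).
  T = 341.6 K: K = (2.334, 0.492, 0.393), RR gives ψ = 0.070, H_out = 2.129 kJ/mol
  T = 380.9 K: K = (4.292, 0.828, 0.598), RR gives ψ = 0.992, H_out = 36.009 kJ/mol
  T = 361.2 K: K = (3.215, 0.647, 0.490), RR gives ψ = 0.466, H_out = 16.896 kJ/mol
  T = 351.4 K: K = (2.752, 0.566, 0.440), RR gives ψ = 0.272, H_out = 9.601 kJ/mol
  T = 346.5 K: K = (2.537, 0.528, 0.416), RR gives ψ = 0.174, H_out = 5.962 kJ/mol
  T = 344.1 K: K = (2.436, 0.510, 0.405), RR gives ψ = 0.125, H_out = 4.120 kJ/mol
Linear interpolation between T = 344.1 (H_out = 4.120) and T = 346.5 (H_out = 5.962) on hF = 5.148 gives T ≈ 345.4 K, at which ψ = 0.15.

T = 345.4 K, V/F = 0.15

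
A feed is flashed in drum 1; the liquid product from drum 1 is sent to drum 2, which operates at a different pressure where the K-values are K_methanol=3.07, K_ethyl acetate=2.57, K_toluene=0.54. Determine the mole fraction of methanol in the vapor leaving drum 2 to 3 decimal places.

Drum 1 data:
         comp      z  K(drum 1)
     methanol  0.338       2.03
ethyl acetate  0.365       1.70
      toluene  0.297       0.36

Drum 1:
Let ψ₁ = V/F and solve Σ zᵢ(Kᵢ−1)/(1+ψ₁(Kᵢ−1)) = 0.
g(0) = ΣzᵢKᵢ − 1 = 0.414 and g(1) = 1 − Σzᵢ/Kᵢ = -0.206, so a root lies in (0, 1).
Newton–Raphson from ψ₁ = 0.62:
  ψ₁ = 0.620: g = 0.0755, g' = -0.555 → ψ₁ = 0.756
  ψ₁ = 0.756: g = -0.0055, g' = -0.647 → ψ₁ = 0.748
Converged at ψ₁ = 0.748.
Drum-1 compositions:
  methanol: x = 0.191, y = 0.388
  ethyl acetate: x = 0.240, y = 0.407
  toluene: x = 0.569, y = 0.205
Drum-2 feed = drum-1 liquid: z₂ = (0.1910, 0.2396, 0.5694).
Drum 2:
Let ψ₂ = V/F and solve Σ zᵢ(Kᵢ−1)/(1+ψ₂(Kᵢ−1)) = 0.
g(0) = ΣzᵢKᵢ − 1 = 0.510 and g(1) = 1 − Σzᵢ/Kᵢ = -0.210, so a root lies in (0, 1).
Iterate (Newton) starting at ψ₂ = 0.33:
  ψ₂ = 0.330: g = 0.1739, g' = -0.713 → ψ₂ = 0.574
  ψ₂ = 0.574: g = 0.0226, g' = -0.557 → ψ₂ = 0.615
Converged at ψ₂ = 0.615.
  methanol: x = 0.084, y = 0.258
  ethyl acetate: x = 0.122, y = 0.313
  toluene: x = 0.794, y = 0.429

y_methanol (drum 2) = 0.258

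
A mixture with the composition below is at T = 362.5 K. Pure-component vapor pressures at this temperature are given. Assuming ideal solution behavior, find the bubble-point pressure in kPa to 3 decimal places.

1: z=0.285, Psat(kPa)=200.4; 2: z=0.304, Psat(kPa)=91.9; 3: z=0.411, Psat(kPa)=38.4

At the bubble point ψ → 0, so ΣzᵢKᵢ = 1 with Kᵢ = Pᵢˢᵃᵗ/P ⇒ P = ΣzᵢPᵢˢᵃᵗ.
P = 0.285·200.4 + 0.304·91.9 + 0.411·38.4 = 100.834 kPa

Pbub = 100.834 kPa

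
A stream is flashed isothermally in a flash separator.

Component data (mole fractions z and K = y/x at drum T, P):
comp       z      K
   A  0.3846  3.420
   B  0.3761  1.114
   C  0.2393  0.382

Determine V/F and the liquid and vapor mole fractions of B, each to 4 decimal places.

V/F = 0.8979, x_B = 0.3412, y_B = 0.3801

Rachford–Rice: g(V/F) = Σ zᵢ(Kᵢ−1)/(1+V/F(Kᵢ−1)) = 0.
g(0) = ΣzᵢKᵢ − 1 = 0.8257 and g(1) = 1 − Σzᵢ/Kᵢ = -0.0765, so a root lies in (0, 1).
Iterate (Newton) starting at V/F = 0.52:
  V/F = 0.5200: g = 0.23468, g' = -0.6444 → V/F = 0.8842
  V/F = 0.8842: g = 0.00934, g' = -0.6768 → V/F = 0.8980
  V/F = 0.8980: g = -0.00008, g' = -0.6892 → V/F = 0.8979
Converged at V/F = 0.8979.
Compositions from xᵢ = zᵢ/(1+V/F(Kᵢ−1)), yᵢ = Kᵢxᵢ:
  A: x = 0.1212, y = 0.4146
  B: x = 0.3412, y = 0.3801
  C: x = 0.5376, y = 0.2054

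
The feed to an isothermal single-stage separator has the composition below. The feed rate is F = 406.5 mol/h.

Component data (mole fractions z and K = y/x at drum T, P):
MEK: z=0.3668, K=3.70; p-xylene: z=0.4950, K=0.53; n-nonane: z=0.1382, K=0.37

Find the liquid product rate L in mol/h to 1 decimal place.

Material balance + equilibrium reduce to Σ zᵢ(Kᵢ−1)/(1+V/F(Kᵢ−1)) = 0.
Feasibility: ΣzᵢKᵢ = 1.6706, Σzᵢ/Kᵢ = 1.4066 — both > 1, two phases present.
Newton–Raphson from V/F = 0.4:
  V/F = 0.4000: g = 0.07322, g' = -0.8819 → V/F = 0.4830
  V/F = 0.4830: g = 0.00369, g' = -0.8000 → V/F = 0.4876
Converged at V/F = 0.4876.
Then V = V/F·F = 0.4876·406.5 = 198.2 mol/h and L = F − V = 208.3 mol/h.

L = 208.3 mol/h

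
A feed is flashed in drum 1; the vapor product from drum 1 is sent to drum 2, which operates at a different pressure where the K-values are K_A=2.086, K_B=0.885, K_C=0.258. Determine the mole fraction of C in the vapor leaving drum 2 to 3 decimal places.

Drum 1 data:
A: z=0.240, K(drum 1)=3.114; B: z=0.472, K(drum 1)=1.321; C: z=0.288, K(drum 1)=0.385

y_C (drum 2) = 0.065

Drum 1:
Let ψ₁ = V/F and solve Σ zᵢ(Kᵢ−1)/(1+ψ₁(Kᵢ−1)) = 0.
g(0) = ΣzᵢKᵢ − 1 = 0.482 and g(1) = 1 − Σzᵢ/Kᵢ = -0.182, so a root lies in (0, 1).
Newton iteration, ψ₁⁰ = 0.5:
  ψ₁ = 0.500: g = 0.1214, g' = -0.517 → ψ₁ = 0.735
  ψ₁ = 0.735: g = -0.0020, g' = -0.559 → ψ₁ = 0.731
Converged at ψ₁ = 0.731.
Drum-1 compositions:
  A: x = 0.094, y = 0.294
  B: x = 0.382, y = 0.505
  C: x = 0.523, y = 0.202
Drum-2 feed = drum-1 vapor: z₂ = (0.2935, 0.5049, 0.2015).
Drum 2:
Material balance + equilibrium reduce to Σ zᵢ(Kᵢ−1)/(1+ψ₂(Kᵢ−1)) = 0.
Check two-phase: ΣzᵢKᵢ = 1.111 > 1 and Σzᵢ/Kᵢ = 1.492 > 1, so g(0) = 0.111 > 0 and g(1) = -0.492 < 0.
Newton–Raphson from ψ₂ = 0.5:
  ψ₂ = 0.500: g = -0.0928, g' = -0.433 → ψ₂ = 0.286
  ψ₂ = 0.286: g = -0.0066, g' = -0.387 → ψ₂ = 0.269
Converged at ψ₂ = 0.269.
  A: x = 0.227, y = 0.474
  B: x = 0.521, y = 0.461
  C: x = 0.252, y = 0.065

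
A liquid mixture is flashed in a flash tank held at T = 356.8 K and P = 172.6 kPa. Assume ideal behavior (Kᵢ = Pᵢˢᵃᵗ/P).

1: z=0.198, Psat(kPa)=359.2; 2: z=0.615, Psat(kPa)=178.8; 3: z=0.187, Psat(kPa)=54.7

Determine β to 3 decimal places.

Raoult's law: Kᵢ = Pᵢˢᵃᵗ/P = Pᵢˢᵃᵗ/172.6.
  K_1 = 359.2/172.6 = 2.08111, K_2 = 178.8/172.6 = 1.03592, K_3 = 54.7/172.6 = 0.31692
Rachford–Rice: g(β) = Σ zᵢ(Kᵢ−1)/(1+β(Kᵢ−1)) = 0.
Feasibility: ΣzᵢKᵢ = 1.108, Σzᵢ/Kᵢ = 1.279 — both > 1, two phases present.
Iterate (Newton) starting at β = 0.4:
  β = 0.400: g = -0.0045, g' = -0.279 → β = 0.384
Converged at β = 0.384.

β = 0.384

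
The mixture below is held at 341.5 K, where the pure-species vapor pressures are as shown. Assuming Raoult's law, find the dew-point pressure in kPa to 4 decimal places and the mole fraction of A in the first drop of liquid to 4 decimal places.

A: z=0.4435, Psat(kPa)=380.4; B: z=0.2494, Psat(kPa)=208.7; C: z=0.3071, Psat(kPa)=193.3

Pdew = 253.1891 kPa, x_A = 0.2952

At the dew point ψ → 1, so Σzᵢ/Kᵢ = 1 with Kᵢ = Pᵢˢᵃᵗ/P ⇒ 1/P = Σzᵢ/Pᵢˢᵃᵗ.
1/P = 0.4435/380.4 + 0.2494/208.7 + 0.3071/193.3 = 0.0039496 ⇒ P = 253.1891 kPa
xᵢ = zᵢP/Pᵢˢᵃᵗ ⇒ x_A = 0.4435·253.1891/380.4 = 0.2952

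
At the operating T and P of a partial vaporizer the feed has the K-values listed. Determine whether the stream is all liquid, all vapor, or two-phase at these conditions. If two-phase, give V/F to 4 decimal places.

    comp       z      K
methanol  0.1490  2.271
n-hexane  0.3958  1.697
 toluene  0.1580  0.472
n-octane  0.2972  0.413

ΣzᵢKᵢ = 1.2074; Σzᵢ/Kᵢ = 1.3532.
Both exceed 1, so a two-phase solution exists.
Material balance + equilibrium reduce to Σ zᵢ(Kᵢ−1)/(1+ψ(Kᵢ−1)) = 0.
Newton–Raphson from ψ = 0.5:
  ψ = 0.5000: g = -0.03991, g' = -0.4822 → ψ = 0.4172
  ψ = 0.4172: g = -0.00057, g' = -0.4703 → ψ = 0.4160
Converged at ψ = 0.4160.

two-phase, V/F = 0.4160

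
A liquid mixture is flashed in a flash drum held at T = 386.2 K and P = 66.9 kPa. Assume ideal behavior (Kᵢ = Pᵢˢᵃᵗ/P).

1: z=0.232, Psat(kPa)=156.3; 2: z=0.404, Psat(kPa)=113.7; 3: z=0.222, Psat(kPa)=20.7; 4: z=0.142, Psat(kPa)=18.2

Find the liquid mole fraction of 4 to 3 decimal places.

Raoult's law: Kᵢ = Pᵢˢᵃᵗ/P = Pᵢˢᵃᵗ/66.9.
  K_1 = 156.3/66.9 = 2.33632, K_2 = 113.7/66.9 = 1.69955, K_3 = 20.7/66.9 = 0.30942, K_4 = 18.2/66.9 = 0.27205
Material balance + equilibrium reduce to Σ zᵢ(Kᵢ−1)/(1+ψ(Kᵢ−1)) = 0.
Check two-phase: ΣzᵢKᵢ = 1.336 > 1 and Σzᵢ/Kᵢ = 1.576 > 1, so g(0) = 0.336 > 0 and g(1) = -0.576 < 0.
Iterate (Newton) starting at ψ = 0.5:
  ψ = 0.500: g = -0.0015, g' = -0.690 → ψ = 0.498
Converged at ψ = 0.498.
Compositions from xᵢ = zᵢ/(1+ψ(Kᵢ−1)), yᵢ = Kᵢxᵢ:
  1: x = 0.139, y = 0.325
  2: x = 0.300, y = 0.509
  3: x = 0.338, y = 0.105
  4: x = 0.223, y = 0.061

x_4 = 0.223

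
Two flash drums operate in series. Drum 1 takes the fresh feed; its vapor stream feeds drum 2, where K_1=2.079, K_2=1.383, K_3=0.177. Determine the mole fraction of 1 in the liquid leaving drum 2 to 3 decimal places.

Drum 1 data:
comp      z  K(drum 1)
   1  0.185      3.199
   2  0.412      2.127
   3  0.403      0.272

Drum 1:
Rachford–Rice: g(ψ₁) = Σ zᵢ(Kᵢ−1)/(1+ψ₁(Kᵢ−1)) = 0.
Feasibility: ΣzᵢKᵢ = 1.578, Σzᵢ/Kᵢ = 1.733 — both > 1, two phases present.
Newton–Raphson from ψ₁ = 0.5:
  ψ₁ = 0.500: g = 0.0294, g' = -0.945 → ψ₁ = 0.531
Converged at ψ₁ = 0.531.
Drum-1 compositions:
  1: x = 0.085, y = 0.273
  2: x = 0.258, y = 0.548
  3: x = 0.657, y = 0.179
Drum-2 feed = drum-1 vapor: z₂ = (0.2730, 0.5483, 0.1787).
Drum 2:
Material balance + equilibrium reduce to Σ zᵢ(Kᵢ−1)/(1+ψ₂(Kᵢ−1)) = 0.
Check two-phase: ΣzᵢKᵢ = 1.358 > 1 and Σzᵢ/Kᵢ = 1.537 > 1, so g(0) = 0.358 > 0 and g(1) = -0.537 < 0.
Iterate (Newton) starting at ψ₂ = 0.52:
  ψ₂ = 0.520: g = 0.1068, g' = -0.556 → ψ₂ = 0.712
  ψ₂ = 0.712: g = -0.0235, g' = -0.857 → ψ₂ = 0.685
  ψ₂ = 0.685: g = -0.0009, g' = -0.790 → ψ₂ = 0.683
Converged at ψ₂ = 0.683.
  1: x = 0.157, y = 0.327
  2: x = 0.435, y = 0.601
  3: x = 0.408, y = 0.072

x_1 (drum 2) = 0.157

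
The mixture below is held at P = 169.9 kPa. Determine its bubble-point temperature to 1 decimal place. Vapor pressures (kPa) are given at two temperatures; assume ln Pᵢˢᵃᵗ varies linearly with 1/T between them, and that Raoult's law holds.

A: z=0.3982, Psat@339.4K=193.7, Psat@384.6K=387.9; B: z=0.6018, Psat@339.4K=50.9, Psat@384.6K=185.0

Bubble-point temperature: ΣzᵢPᵢˢᵃᵗ(T) = P. Interpolate ln Pᵢˢᵃᵗ = aᵢ + bᵢ/T.
  T = 339.4 K: ΣzᵢPᵢˢᵃᵗ = 107.76 kPa
  T = 384.6 K: ΣzᵢPᵢˢᵃᵗ = 265.79 kPa
  T = 362.0 K: ΣzᵢPᵢˢᵃᵗ = 172.34 kPa
  T = 350.7 K: ΣzᵢPᵢˢᵃᵗ = 136.94 kPa
  T = 356.4 K: ΣzᵢPᵢˢᵃᵗ = 153.96 kPa
  T = 359.2 K: ΣzᵢPᵢˢᵃᵗ = 162.94 kPa
Interpolating between 359.2 K and 362.0 K gives T ≈ 361.3 K.

T = 361.3 K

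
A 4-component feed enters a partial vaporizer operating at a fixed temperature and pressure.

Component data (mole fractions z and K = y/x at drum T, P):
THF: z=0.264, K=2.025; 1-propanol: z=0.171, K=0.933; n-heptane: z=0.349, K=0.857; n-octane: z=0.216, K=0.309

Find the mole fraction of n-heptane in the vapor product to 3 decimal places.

y_n-heptane = 0.306

Newton–Raphson from V/F = 0.5:
  V/F = 0.500: g = -0.1147, g' = -0.371 → V/F = 0.191
  V/F = 0.191: g = -0.0085, g' = -0.339 → V/F = 0.166
Converged at V/F = 0.166.
Compositions from xᵢ = zᵢ/(1+V/F(Kᵢ−1)), yᵢ = Kᵢxᵢ:
  THF: x = 0.226, y = 0.457
  1-propanol: x = 0.173, y = 0.161
  n-heptane: x = 0.357, y = 0.306
  n-octane: x = 0.244, y = 0.075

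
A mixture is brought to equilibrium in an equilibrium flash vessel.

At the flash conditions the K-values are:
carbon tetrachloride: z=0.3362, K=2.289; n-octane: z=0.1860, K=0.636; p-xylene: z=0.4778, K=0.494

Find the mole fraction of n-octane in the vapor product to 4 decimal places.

y_n-octane = 0.1278

Newton iteration, V/F⁰ = 0.64:
  V/F = 0.6400: g = -0.20836, g' = -0.4772 → V/F = 0.2034
  V/F = 0.2034: g = 0.00074, g' = -0.5314 → V/F = 0.2048
Converged at V/F = 0.2048.
Compositions from xᵢ = zᵢ/(1+V/F(Kᵢ−1)), yᵢ = Kᵢxᵢ:
  carbon tetrachloride: x = 0.2660, y = 0.6089
  n-octane: x = 0.2010, y = 0.1278
  p-xylene: x = 0.5330, y = 0.2633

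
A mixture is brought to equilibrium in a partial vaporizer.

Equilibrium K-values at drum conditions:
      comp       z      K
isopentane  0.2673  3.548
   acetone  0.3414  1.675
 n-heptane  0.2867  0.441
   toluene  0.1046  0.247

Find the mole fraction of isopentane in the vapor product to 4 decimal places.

Iterate (Newton) starting at ψ = 0.56:
  ψ = 0.5600: g = 0.07838, g' = -0.7437 → ψ = 0.6654
  ψ = 0.6654: g = -0.00133, g' = -0.7783 → ψ = 0.6637
Converged at ψ = 0.6637.
Compositions from xᵢ = zᵢ/(1+ψ(Kᵢ−1)), yᵢ = Kᵢxᵢ:
  isopentane: x = 0.0993, y = 0.3524
  acetone: x = 0.2358, y = 0.3949
  n-heptane: x = 0.4558, y = 0.2010
  toluene: x = 0.2091, y = 0.0516

y_isopentane = 0.3524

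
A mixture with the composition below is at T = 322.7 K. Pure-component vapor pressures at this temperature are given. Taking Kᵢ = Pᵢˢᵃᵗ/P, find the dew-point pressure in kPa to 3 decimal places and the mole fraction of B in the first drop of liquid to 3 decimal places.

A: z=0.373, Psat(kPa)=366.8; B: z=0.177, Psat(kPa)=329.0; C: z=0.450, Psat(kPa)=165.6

Pdew = 234.067 kPa, x_B = 0.126

At the dew point ψ → 1, so Σzᵢ/Kᵢ = 1 with Kᵢ = Pᵢˢᵃᵗ/P ⇒ 1/P = Σzᵢ/Pᵢˢᵃᵗ.
1/P = 0.373/366.8 + 0.177/329.0 + 0.450/165.6 = 0.004272 ⇒ P = 234.067 kPa
xᵢ = zᵢP/Pᵢˢᵃᵗ ⇒ x_B = 0.177·234.067/329.0 = 0.126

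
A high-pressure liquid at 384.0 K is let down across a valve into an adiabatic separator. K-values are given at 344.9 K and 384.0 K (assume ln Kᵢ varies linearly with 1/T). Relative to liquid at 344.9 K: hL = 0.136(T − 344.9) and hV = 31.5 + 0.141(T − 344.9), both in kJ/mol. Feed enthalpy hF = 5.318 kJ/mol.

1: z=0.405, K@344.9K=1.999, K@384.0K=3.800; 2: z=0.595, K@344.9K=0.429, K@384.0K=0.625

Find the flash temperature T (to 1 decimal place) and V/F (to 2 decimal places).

Adiabatic flash: solve Rachford–Rice at each trial T, then check hF = ψ·hV(T) + (1−ψ)·hL(T).
  T = 344.9 K: K = (1.999, 0.429), RR gives ψ = 0.114, H_out = 3.581 kJ/mol
  T = 384.0 K: K = (3.800, 0.625), RR gives ψ = 0.867, H_out = 32.813 kJ/mol
  T = 364.4 K: K = (2.802, 0.523), RR gives ψ = 0.518, H_out = 19.035 kJ/mol
  T = 354.6 K: K = (2.376, 0.475), RR gives ψ = 0.338, H_out = 11.993 kJ/mol
  T = 349.8 K: K = (2.184, 0.452), RR gives ψ = 0.236, H_out = 8.110 kJ/mol
  T = 347.4 K: K = (2.092, 0.441), RR gives ψ = 0.179, H_out = 5.980 kJ/mol
  T = 346.1 K: K = (2.043, 0.435), RR gives ψ = 0.146, H_out = 4.759 kJ/mol
Linear interpolation between T = 346.1 (H_out = 4.759) and T = 347.4 (H_out = 5.980) on hF = 5.318 gives T ≈ 346.7 K, at which ψ = 0.16.

T = 346.7 K, V/F = 0.16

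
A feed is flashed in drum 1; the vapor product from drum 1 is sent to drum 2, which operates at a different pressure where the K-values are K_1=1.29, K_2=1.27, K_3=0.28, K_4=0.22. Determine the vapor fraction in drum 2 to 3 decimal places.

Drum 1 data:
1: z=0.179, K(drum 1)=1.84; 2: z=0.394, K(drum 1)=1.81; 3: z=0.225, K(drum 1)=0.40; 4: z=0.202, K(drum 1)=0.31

V/F (drum 2) = 0.351

Drum 1:
Let ψ₁ = V/F and solve Σ zᵢ(Kᵢ−1)/(1+ψ₁(Kᵢ−1)) = 0.
Check two-phase: ΣzᵢKᵢ = 1.195 > 1 and Σzᵢ/Kᵢ = 1.529 > 1, so g(0) = 0.195 > 0 and g(1) = -0.529 < 0.
Newton iteration, ψ₁⁰ = 0.53:
  ψ₁ = 0.530: g = -0.0904, g' = -0.600 → ψ₁ = 0.379
  ψ₁ = 0.379: g = -0.0055, g' = -0.536 → ψ₁ = 0.369
Converged at ψ₁ = 0.369.
Drum-1 compositions:
  1: x = 0.137, y = 0.251
  2: x = 0.303, y = 0.549
  3: x = 0.289, y = 0.116
  4: x = 0.271, y = 0.084
Drum-2 feed = drum-1 vapor: z₂ = (0.2514, 0.5490, 0.1156, 0.0840).
Drum 2:
Iterate (Newton) starting at ψ₂ = 0.68:
  ψ₂ = 0.680: g = -0.1165, g' = -0.505 → ψ₂ = 0.449
  ψ₂ = 0.449: g = -0.0273, g' = -0.301 → ψ₂ = 0.359
  ψ₂ = 0.359: g = -0.0020, g' = -0.258 → ψ₂ = 0.351
Converged at ψ₂ = 0.351.
  1: x = 0.228, y = 0.294
  2: x = 0.501, y = 0.637
  3: x = 0.155, y = 0.043
  4: x = 0.116, y = 0.025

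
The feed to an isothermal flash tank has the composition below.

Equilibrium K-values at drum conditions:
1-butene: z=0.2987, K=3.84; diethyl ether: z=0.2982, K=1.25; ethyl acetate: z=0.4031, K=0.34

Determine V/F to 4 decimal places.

V/F = 0.5242

Iterate (Newton) starting at V/F = 0.32:
  V/F = 0.3200: g = 0.17617, g' = -0.9594 → V/F = 0.5036
  V/F = 0.5036: g = 0.01677, g' = -0.8166 → V/F = 0.5242
Converged at V/F = 0.5242.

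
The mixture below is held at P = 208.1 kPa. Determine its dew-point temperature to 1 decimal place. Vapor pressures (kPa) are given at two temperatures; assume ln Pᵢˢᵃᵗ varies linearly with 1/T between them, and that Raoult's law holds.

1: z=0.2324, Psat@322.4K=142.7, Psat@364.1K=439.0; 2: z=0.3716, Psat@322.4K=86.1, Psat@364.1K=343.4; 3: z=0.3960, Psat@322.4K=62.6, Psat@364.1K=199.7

T = 353.3 K

Dew-point temperature: Σzᵢ·P/Pᵢˢᵃᵗ(T) = 1. Interpolate ln Pᵢˢᵃᵗ = aᵢ + bᵢ/T.
  T = 322.4 K: ΣzᵢP/Pᵢˢᵃᵗ = 2.5535
  T = 364.1 K: ΣzᵢP/Pᵢˢᵃᵗ = 0.7480
  T = 343.2 K: ΣzᵢP/Pᵢˢᵃᵗ = 1.3314
  T = 353.6 K: ΣzᵢP/Pᵢˢᵃᵗ = 0.9905
  T = 348.4 K: ΣzᵢP/Pᵢˢᵃᵗ = 1.1458
  T = 351.0 K: ΣzᵢP/Pᵢˢᵃᵗ = 1.0647
Interpolating between 351.0 K and 353.6 K gives T ≈ 353.3 K.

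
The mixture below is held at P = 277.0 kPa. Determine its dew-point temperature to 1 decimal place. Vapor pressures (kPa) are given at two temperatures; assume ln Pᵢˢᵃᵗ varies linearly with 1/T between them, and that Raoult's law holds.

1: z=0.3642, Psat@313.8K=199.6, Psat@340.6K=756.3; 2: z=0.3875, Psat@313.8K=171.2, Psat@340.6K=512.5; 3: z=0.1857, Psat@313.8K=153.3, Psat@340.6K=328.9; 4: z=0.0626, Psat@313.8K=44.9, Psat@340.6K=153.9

Dew-point temperature: Σzᵢ·P/Pᵢˢᵃᵗ(T) = 1. Interpolate ln Pᵢˢᵃᵗ = aᵢ + bᵢ/T.
  T = 313.8 K: ΣzᵢP/Pᵢˢᵃᵗ = 1.8541
  T = 340.6 K: ΣzᵢP/Pᵢˢᵃᵗ = 0.6119
  T = 327.2 K: ΣzᵢP/Pᵢˢᵃᵗ = 1.0359
  T = 333.9 K: ΣzᵢP/Pᵢˢᵃᵗ = 0.7910
  T = 330.5 K: ΣzᵢP/Pᵢˢᵃᵗ = 0.9055
  T = 328.9 K: ΣzᵢP/Pᵢˢᵃᵗ = 0.9662
Interpolating between 327.2 K and 328.9 K gives T ≈ 328.1 K.

T = 328.1 K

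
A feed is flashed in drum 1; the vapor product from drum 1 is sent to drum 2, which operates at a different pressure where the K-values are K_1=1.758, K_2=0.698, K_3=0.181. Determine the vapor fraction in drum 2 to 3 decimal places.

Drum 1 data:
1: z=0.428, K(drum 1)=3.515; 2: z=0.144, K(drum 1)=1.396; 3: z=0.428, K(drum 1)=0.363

V/F (drum 2) = 0.335

Drum 1:
Rachford–Rice: g(ψ₁) = Σ zᵢ(Kᵢ−1)/(1+ψ₁(Kᵢ−1)) = 0.
g(0) = ΣzᵢKᵢ − 1 = 0.861 and g(1) = 1 − Σzᵢ/Kᵢ = -0.404, so a root lies in (0, 1).
Newton–Raphson from ψ₁ = 0.44:
  ψ₁ = 0.440: g = 0.1807, g' = -0.962 → ψ₁ = 0.628
  ψ₁ = 0.628: g = 0.0086, g' = -0.904 → ψ₁ = 0.637
Converged at ψ₁ = 0.637.
Drum-1 compositions:
  1: x = 0.164, y = 0.578
  2: x = 0.115, y = 0.161
  3: x = 0.721, y = 0.262
Drum-2 feed = drum-1 vapor: z₂ = (0.5779, 0.1605, 0.2616).
Drum 2:
Material balance + equilibrium reduce to Σ zᵢ(Kᵢ−1)/(1+ψ₂(Kᵢ−1)) = 0.
g(0) = ΣzᵢKᵢ − 1 = 0.175 and g(1) = 1 − Σzᵢ/Kᵢ = -1.004, so a root lies in (0, 1).
Newton iteration, ψ₂⁰ = 0.5:
  ψ₂ = 0.500: g = -0.1022, g' = -0.698 → ψ₂ = 0.354
  ψ₂ = 0.354: g = -0.0103, g' = -0.573 → ψ₂ = 0.335
Converged at ψ₂ = 0.335.
  1: x = 0.461, y = 0.810
  2: x = 0.179, y = 0.125
  3: x = 0.361, y = 0.065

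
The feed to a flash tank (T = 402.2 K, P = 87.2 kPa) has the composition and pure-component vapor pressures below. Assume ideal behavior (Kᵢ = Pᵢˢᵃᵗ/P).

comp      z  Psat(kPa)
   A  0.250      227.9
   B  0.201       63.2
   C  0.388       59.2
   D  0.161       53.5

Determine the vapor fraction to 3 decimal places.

ψ = 0.308

Raoult's law: Kᵢ = Pᵢˢᵃᵗ/P = Pᵢˢᵃᵗ/87.2.
  K_A = 227.9/87.2 = 2.61353, K_B = 63.2/87.2 = 0.72477, K_C = 59.2/87.2 = 0.67890, K_D = 53.5/87.2 = 0.61353
Let ψ = V/F and solve Σ zᵢ(Kᵢ−1)/(1+ψ(Kᵢ−1)) = 0.
Feasibility: ΣzᵢKᵢ = 1.161, Σzᵢ/Kᵢ = 1.207 — both > 1, two phases present.
Newton iteration, ψ⁰ = 0.45:
  ψ = 0.450: g = -0.0504, g' = -0.328 → ψ = 0.296
  ψ = 0.296: g = 0.0047, g' = -0.395 → ψ = 0.308
Converged at ψ = 0.308.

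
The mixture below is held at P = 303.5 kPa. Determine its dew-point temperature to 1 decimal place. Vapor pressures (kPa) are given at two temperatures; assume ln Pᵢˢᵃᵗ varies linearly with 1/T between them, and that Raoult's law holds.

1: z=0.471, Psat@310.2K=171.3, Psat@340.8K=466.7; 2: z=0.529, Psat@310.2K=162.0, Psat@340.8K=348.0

T = 330.8 K

Dew-point temperature: Σzᵢ·P/Pᵢˢᵃᵗ(T) = 1. Interpolate ln Pᵢˢᵃᵗ = aᵢ + bᵢ/T.
  T = 310.2 K: ΣzᵢP/Pᵢˢᵃᵗ = 1.8256
  T = 340.8 K: ΣzᵢP/Pᵢˢᵃᵗ = 0.7677
  T = 325.5 K: ΣzᵢP/Pᵢˢᵃᵗ = 1.1579
  T = 333.1 K: ΣzᵢP/Pᵢˢᵃᵗ = 0.9393
  T = 329.3 K: ΣzᵢP/Pᵢˢᵃᵗ = 1.0415
  T = 331.2 K: ΣzᵢP/Pᵢˢᵃᵗ = 0.9888
Interpolating between 329.3 K and 331.2 K gives T ≈ 330.8 K.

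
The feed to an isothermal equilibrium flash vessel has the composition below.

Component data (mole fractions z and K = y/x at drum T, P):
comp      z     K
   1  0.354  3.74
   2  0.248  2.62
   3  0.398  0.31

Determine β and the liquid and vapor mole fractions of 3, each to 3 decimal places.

β = 0.691, x_3 = 0.761, y_3 = 0.236

Material balance + equilibrium reduce to Σ zᵢ(Kᵢ−1)/(1+β(Kᵢ−1)) = 0.
g(0) = ΣzᵢKᵢ − 1 = 1.097 and g(1) = 1 − Σzᵢ/Kᵢ = -0.473, so a root lies in (0, 1).
Newton–Raphson from β = 0.7:
  β = 0.700: g = -0.0105, g' = -1.164 → β = 0.691
Converged at β = 0.691.
Compositions from xᵢ = zᵢ/(1+β(Kᵢ−1)), yᵢ = Kᵢxᵢ:
  1: x = 0.122, y = 0.458
  2: x = 0.117, y = 0.307
  3: x = 0.761, y = 0.236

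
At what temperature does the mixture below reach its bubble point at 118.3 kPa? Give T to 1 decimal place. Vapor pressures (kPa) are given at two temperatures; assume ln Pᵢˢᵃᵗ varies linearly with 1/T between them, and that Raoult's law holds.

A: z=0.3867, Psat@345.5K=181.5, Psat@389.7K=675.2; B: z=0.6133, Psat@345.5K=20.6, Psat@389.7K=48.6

T = 357.1 K

Bubble-point temperature: ΣzᵢPᵢˢᵃᵗ(T) = P. Interpolate ln Pᵢˢᵃᵗ = aᵢ + bᵢ/T.
  T = 345.5 K: ΣzᵢPᵢˢᵃᵗ = 82.82 kPa
  T = 389.7 K: ΣzᵢPᵢˢᵃᵗ = 290.91 kPa
  T = 367.6 K: ΣzᵢPᵢˢᵃᵗ = 160.74 kPa
  T = 356.6 K: ΣzᵢPᵢˢᵃᵗ = 116.64 kPa
  T = 362.1 K: ΣzᵢPᵢˢᵃᵗ = 137.24 kPa
  T = 359.4 K: ΣzᵢPᵢˢᵃᵗ = 126.78 kPa
Interpolating between 356.6 K and 359.4 K gives T ≈ 357.1 K.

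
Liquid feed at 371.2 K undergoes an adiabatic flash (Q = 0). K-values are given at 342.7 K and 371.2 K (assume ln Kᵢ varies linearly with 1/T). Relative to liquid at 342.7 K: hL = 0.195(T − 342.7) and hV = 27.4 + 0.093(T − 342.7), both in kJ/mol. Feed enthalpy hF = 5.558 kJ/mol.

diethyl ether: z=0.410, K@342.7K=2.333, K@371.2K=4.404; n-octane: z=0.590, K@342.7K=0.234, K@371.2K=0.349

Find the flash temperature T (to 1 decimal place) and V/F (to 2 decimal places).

T = 347.0 K, V/F = 0.17

Adiabatic flash: solve Rachford–Rice at each trial T, then check hF = ψ·hV(T) + (1−ψ)·hL(T).
  T = 342.7 K: K = (2.333, 0.234), RR gives ψ = 0.093, H_out = 2.538 kJ/mol
  T = 371.2 K: K = (4.404, 0.349), RR gives ψ = 0.456, H_out = 16.738 kJ/mol
  T = 356.9 K: K = (3.243, 0.288), RR gives ψ = 0.313, H_out = 10.883 kJ/mol
  T = 349.8 K: K = (2.760, 0.260), RR gives ψ = 0.219, H_out = 7.222 kJ/mol
  T = 346.2 K: K = (2.537, 0.247), RR gives ψ = 0.160, H_out = 5.017 kJ/mol
  T = 348.0 K: K = (2.646, 0.253), RR gives ψ = 0.191, H_out = 6.156 kJ/mol
  T = 347.1 K: K = (2.591, 0.250), RR gives ψ = 0.176, H_out = 5.596 kJ/mol
Linear interpolation between T = 346.2 (H_out = 5.017) and T = 347.1 (H_out = 5.596) on hF = 5.558 gives T ≈ 347.0 K, at which ψ = 0.17.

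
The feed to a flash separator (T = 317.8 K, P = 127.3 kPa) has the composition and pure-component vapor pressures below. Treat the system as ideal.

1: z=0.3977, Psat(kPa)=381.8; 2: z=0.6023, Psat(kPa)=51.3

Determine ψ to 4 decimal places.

Raoult's law: Kᵢ = Pᵢˢᵃᵗ/P = Pᵢˢᵃᵗ/127.3.
  K_1 = 381.8/127.3 = 2.999214, K_2 = 51.3/127.3 = 0.402985
Material balance + equilibrium reduce to Σ zᵢ(Kᵢ−1)/(1+ψ(Kᵢ−1)) = 0.
Feasibility: ΣzᵢKᵢ = 1.4355, Σzᵢ/Kᵢ = 1.6272 — both > 1, two phases present.
Binary case is linear: z₁(K₁−1)(1+ψ(K₂−1)) + z₂(K₂−1)(1+ψ(K₁−1)) = 0
⇒ ψ = [z₁(K₁−1)+z₂(K₂−1)] / [−(K₁−1)(K₂−1)] = 0.43551/1.19356 = 0.3649

ψ = 0.3649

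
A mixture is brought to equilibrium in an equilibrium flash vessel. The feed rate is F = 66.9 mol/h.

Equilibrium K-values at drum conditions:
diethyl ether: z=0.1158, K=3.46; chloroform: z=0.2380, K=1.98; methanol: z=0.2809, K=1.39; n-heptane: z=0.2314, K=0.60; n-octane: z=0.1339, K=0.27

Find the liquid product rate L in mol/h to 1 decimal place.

Let ψ = V/F and solve Σ zᵢ(Kᵢ−1)/(1+ψ(Kᵢ−1)) = 0.
Check two-phase: ΣzᵢKᵢ = 1.4374 > 1 and Σzᵢ/Kᵢ = 1.2373 > 1, so g(0) = 0.4374 > 0 and g(1) = -0.2373 < 0.
Iterate (Newton) starting at ψ = 0.5:
  ψ = 0.5000: g = 0.10632, g' = -0.5086 → ψ = 0.7090
  ψ = 0.7090: g = -0.00459, g' = -0.5776 → ψ = 0.7011
Converged at ψ = 0.7011.
Then V = ψ·F = 0.7011·66.9 = 46.9 mol/h and L = F − V = 20.0 mol/h.

L = 20.0 mol/h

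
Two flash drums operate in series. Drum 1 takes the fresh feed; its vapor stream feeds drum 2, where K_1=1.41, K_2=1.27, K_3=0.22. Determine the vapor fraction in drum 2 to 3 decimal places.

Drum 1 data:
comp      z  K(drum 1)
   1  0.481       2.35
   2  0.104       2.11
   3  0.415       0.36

Drum 1:
Let ψ₁ = V/F and solve Σ zᵢ(Kᵢ−1)/(1+ψ₁(Kᵢ−1)) = 0.
g(0) = ΣzᵢKᵢ − 1 = 0.499 and g(1) = 1 − Σzᵢ/Kᵢ = -0.407, so a root lies in (0, 1).
Iterate (Newton) starting at ψ₁ = 0.5:
  ψ₁ = 0.500: g = 0.0713, g' = -0.733 → ψ₁ = 0.597
  ψ₁ = 0.597: g = -0.0011, g' = -0.760 → ψ₁ = 0.596
Converged at ψ₁ = 0.596.
Drum-1 compositions:
  1: x = 0.267, y = 0.626
  2: x = 0.063, y = 0.132
  3: x = 0.671, y = 0.242
Drum-2 feed = drum-1 vapor: z₂ = (0.6264, 0.1321, 0.2415).
Drum 2:
Material balance + equilibrium reduce to Σ zᵢ(Kᵢ−1)/(1+ψ₂(Kᵢ−1)) = 0.
Feasibility: ΣzᵢKᵢ = 1.104, Σzᵢ/Kᵢ = 1.646 — both > 1, two phases present.
Newton–Raphson from ψ₂ = 0.5:
  ψ₂ = 0.500: g = -0.0642, g' = -0.475 → ψ₂ = 0.365
  ψ₂ = 0.365: g = -0.0074, g' = -0.375 → ψ₂ = 0.345
Converged at ψ₂ = 0.345.
  1: x = 0.549, y = 0.774
  2: x = 0.121, y = 0.153
  3: x = 0.330, y = 0.073

V/F (drum 2) = 0.345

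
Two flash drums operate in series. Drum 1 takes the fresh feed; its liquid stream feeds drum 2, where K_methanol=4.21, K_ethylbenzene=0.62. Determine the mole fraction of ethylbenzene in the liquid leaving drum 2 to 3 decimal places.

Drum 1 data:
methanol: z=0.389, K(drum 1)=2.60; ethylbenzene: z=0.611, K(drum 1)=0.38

Drum 1:
Material balance + equilibrium reduce to Σ zᵢ(Kᵢ−1)/(1+ψ₁(Kᵢ−1)) = 0.
Check two-phase: ΣzᵢKᵢ = 1.244 > 1 and Σzᵢ/Kᵢ = 1.758 > 1, so g(0) = 0.244 > 0 and g(1) = -0.758 < 0.
Iterate (Newton) starting at ψ₁ = 0.5:
  ψ₁ = 0.500: g = -0.2032, g' = -0.801 → ψ₁ = 0.246
Converged at ψ₁ = 0.246.
Drum-1 compositions:
  methanol: x = 0.279, y = 0.726
  ethylbenzene: x = 0.721, y = 0.274
Drum-2 feed = drum-1 liquid: z₂ = (0.2793, 0.7207).
Drum 2:
Let ψ₂ = V/F and solve Σ zᵢ(Kᵢ−1)/(1+ψ₂(Kᵢ−1)) = 0.
g(0) = ΣzᵢKᵢ − 1 = 0.623 and g(1) = 1 − Σzᵢ/Kᵢ = -0.229, so a root lies in (0, 1).
Binary case is linear: z₁(K₁−1)(1+ψ₂(K₂−1)) + z₂(K₂−1)(1+ψ₂(K₁−1)) = 0
⇒ ψ₂ = [z₁(K₁−1)+z₂(K₂−1)] / [−(K₁−1)(K₂−1)] = 0.6226/1.2198 = 0.510
  methanol: x = 0.106, y = 0.446
  ethylbenzene: x = 0.894, y = 0.554

x_ethylbenzene (drum 2) = 0.894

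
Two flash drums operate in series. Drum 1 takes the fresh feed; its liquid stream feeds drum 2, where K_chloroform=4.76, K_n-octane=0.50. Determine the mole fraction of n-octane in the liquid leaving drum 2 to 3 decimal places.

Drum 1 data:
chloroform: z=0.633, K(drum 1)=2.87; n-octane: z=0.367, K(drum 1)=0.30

x_n-octane (drum 2) = 0.883

Drum 1:
Binary case is linear: z₁(K₁−1)(1+ψ₁(K₂−1)) + z₂(K₂−1)(1+ψ₁(K₁−1)) = 0
⇒ ψ₁ = [z₁(K₁−1)+z₂(K₂−1)] / [−(K₁−1)(K₂−1)] = 0.9268/1.3090 = 0.708
Drum-1 compositions:
  chloroform: x = 0.272, y = 0.782
  n-octane: x = 0.728, y = 0.218
Drum-2 feed = drum-1 liquid: z₂ = (0.2724, 0.7276).
Drum 2:
Let ψ₂ = V/F and solve Σ zᵢ(Kᵢ−1)/(1+ψ₂(Kᵢ−1)) = 0.
Feasibility: ΣzᵢKᵢ = 1.660, Σzᵢ/Kᵢ = 1.512 — both > 1, two phases present.
Newton–Raphson from ψ₂ = 0.69:
  ψ₂ = 0.690: g = -0.2705, g' = -0.722 → ψ₂ = 0.315
  ψ₂ = 0.315: g = 0.0366, g' = -1.062 → ψ₂ = 0.350
  ψ₂ = 0.350: g = 0.0014, g' = -0.985 → ψ₂ = 0.351
Converged at ψ₂ = 0.351.
  chloroform: x = 0.117, y = 0.559
  n-octane: x = 0.883, y = 0.441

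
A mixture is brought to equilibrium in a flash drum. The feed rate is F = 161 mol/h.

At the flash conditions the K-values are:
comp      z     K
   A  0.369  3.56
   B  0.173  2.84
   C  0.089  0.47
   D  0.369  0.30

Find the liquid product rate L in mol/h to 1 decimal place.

L = 63.0 mol/h

Iterate (Newton) starting at ψ = 0.5:
  ψ = 0.500: g = 0.1185, g' = -1.098 → ψ = 0.608
Converged at ψ = 0.608.
Then V = ψ·F = 0.6084·161 = 98.0 mol/h and L = F − V = 63.0 mol/h.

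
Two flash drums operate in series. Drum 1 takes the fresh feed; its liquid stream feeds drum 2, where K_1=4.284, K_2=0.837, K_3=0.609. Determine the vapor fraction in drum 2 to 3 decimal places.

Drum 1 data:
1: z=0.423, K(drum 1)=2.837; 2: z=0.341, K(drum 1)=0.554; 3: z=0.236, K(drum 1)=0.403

Drum 1:
Newton–Raphson from ψ₁ = 0.45:
  ψ₁ = 0.450: g = 0.0425, g' = -0.691 → ψ₁ = 0.511
  ψ₁ = 0.511: g = 0.0008, g' = -0.668 → ψ₁ = 0.513
Converged at ψ₁ = 0.513.
Drum-1 compositions:
  1: x = 0.218, y = 0.618
  2: x = 0.442, y = 0.245
  3: x = 0.340, y = 0.137
Drum-2 feed = drum-1 liquid: z₂ = (0.2179, 0.4421, 0.3401).
Drum 2:
Newton iteration, ψ₂⁰ = 0.45:
  ψ₂ = 0.450: g = 0.0496, g' = -0.473 → ψ₂ = 0.555
  ψ₂ = 0.555: g = 0.0045, g' = -0.394 → ψ₂ = 0.566
Converged at ψ₂ = 0.566.
  1: x = 0.076, y = 0.326
  2: x = 0.487, y = 0.408
  3: x = 0.437, y = 0.266

V/F (drum 2) = 0.566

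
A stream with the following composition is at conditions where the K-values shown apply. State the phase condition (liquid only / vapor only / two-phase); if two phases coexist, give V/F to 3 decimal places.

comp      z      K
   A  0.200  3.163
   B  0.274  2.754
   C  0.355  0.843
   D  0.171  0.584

ΣzᵢKᵢ = 1.786; Σzᵢ/Kᵢ = 0.877.
Since Σzᵢ/Kᵢ < 1 the mixture is above its dew point — single vapor phase.

vapor only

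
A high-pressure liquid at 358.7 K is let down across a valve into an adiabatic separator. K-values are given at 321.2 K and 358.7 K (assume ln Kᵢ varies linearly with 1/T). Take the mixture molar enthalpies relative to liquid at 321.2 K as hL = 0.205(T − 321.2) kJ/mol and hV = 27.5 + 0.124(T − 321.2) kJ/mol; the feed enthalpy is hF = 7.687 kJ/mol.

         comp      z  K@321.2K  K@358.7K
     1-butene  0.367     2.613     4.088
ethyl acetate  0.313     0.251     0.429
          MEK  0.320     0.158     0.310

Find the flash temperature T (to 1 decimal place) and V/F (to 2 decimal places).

Adiabatic flash: solve Rachford–Rice at each trial T, then check hF = ψ·hV(T) + (1−ψ)·hL(T).
  T = 321.2 K: K = (2.613, 0.251, 0.158), RR gives ψ = 0.069, H_out = 1.884 kJ/mol
  T = 358.7 K: K = (4.088, 0.429, 0.310), RR gives ψ = 0.375, H_out = 16.858 kJ/mol
  T = 339.9 K: K = (3.307, 0.333, 0.225), RR gives ψ = 0.234, H_out = 9.905 kJ/mol
  T = 330.5 K: K = (2.948, 0.290, 0.189), RR gives ψ = 0.157, H_out = 6.107 kJ/mol
  T = 335.2 K: K = (3.125, 0.311, 0.207), RR gives ψ = 0.196, H_out = 8.050 kJ/mol
  T = 332.9 K: K = (3.037, 0.301, 0.198), RR gives ψ = 0.177, H_out = 7.111 kJ/mol
Linear interpolation between T = 332.9 (H_out = 7.111) and T = 335.2 (H_out = 8.050) on hF = 7.687 gives T ≈ 334.3 K, at which ψ = 0.19.

T = 334.3 K, V/F = 0.19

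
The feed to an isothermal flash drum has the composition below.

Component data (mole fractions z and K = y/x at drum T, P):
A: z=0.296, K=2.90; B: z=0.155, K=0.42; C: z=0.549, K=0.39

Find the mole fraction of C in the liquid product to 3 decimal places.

x_C = 0.592

Rachford–Rice: g(V/F) = Σ zᵢ(Kᵢ−1)/(1+V/F(Kᵢ−1)) = 0.
g(0) = ΣzᵢKᵢ − 1 = 0.138 and g(1) = 1 − Σzᵢ/Kᵢ = -0.879, so a root lies in (0, 1).
Iterate (Newton) starting at V/F = 0.5:
  V/F = 0.500: g = -0.3201, g' = -0.807 → V/F = 0.104
  V/F = 0.104: g = 0.0168, g' = -1.038 → V/F = 0.120
Converged at V/F = 0.120.
Compositions from xᵢ = zᵢ/(1+V/F(Kᵢ−1)), yᵢ = Kᵢxᵢ:
  A: x = 0.241, y = 0.699
  B: x = 0.167, y = 0.070
  C: x = 0.592, y = 0.231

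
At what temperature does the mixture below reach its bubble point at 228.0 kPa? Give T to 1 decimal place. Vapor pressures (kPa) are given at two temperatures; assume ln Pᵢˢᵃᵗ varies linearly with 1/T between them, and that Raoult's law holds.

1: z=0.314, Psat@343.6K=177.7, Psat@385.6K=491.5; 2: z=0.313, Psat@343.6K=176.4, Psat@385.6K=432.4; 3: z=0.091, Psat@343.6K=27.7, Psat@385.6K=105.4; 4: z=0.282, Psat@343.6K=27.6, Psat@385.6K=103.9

Bubble-point temperature: ΣzᵢPᵢˢᵃᵗ(T) = P. Interpolate ln Pᵢˢᵃᵗ = aᵢ + bᵢ/T.
  T = 343.6 K: ΣzᵢPᵢˢᵃᵗ = 121.31 kPa
  T = 385.6 K: ΣzᵢPᵢˢᵃᵗ = 328.56 kPa
  T = 364.6 K: ΣzᵢPᵢˢᵃᵗ = 205.06 kPa
  T = 375.1 K: ΣzᵢPᵢˢᵃᵗ = 261.17 kPa
  T = 369.9 K: ΣzᵢPᵢˢᵃᵗ = 232.06 kPa
  T = 367.2 K: ΣzᵢPᵢˢᵃᵗ = 217.98 kPa
Interpolating between 367.2 K and 369.9 K gives T ≈ 369.1 K.

T = 369.1 K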